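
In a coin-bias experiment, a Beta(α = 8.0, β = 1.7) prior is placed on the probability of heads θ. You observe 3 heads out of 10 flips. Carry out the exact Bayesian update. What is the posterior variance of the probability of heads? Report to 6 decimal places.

The Beta prior is conjugate to a Binomial/Bernoulli likelihood; the update adds successes to α and failures to β.
Posterior: Beta(α+k, β+n−k) = Beta(8.0+3, 1.7+7) = Beta(11.0, 8.7).
Var = αβ/((α+β)²(α+β+1)) = 11.0·8.7/(19.7²·20.7) = 0.011913.

0.011913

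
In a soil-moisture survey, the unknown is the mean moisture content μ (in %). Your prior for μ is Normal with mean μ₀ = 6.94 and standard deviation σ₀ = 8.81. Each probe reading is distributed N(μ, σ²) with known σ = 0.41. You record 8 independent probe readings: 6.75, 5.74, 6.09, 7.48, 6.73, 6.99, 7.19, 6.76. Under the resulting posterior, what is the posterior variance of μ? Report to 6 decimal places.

For Normal data with known variance σ², a Normal(μ₀, σ₀²) prior on μ is conjugate. Posterior precision = 1/σ₀² + n/σ²; posterior mean is the precision-weighted average of μ₀ and x̄.
σ₀² = 8.81² = 77.6161, σ² = 0.41² = 0.1681; σ² + n·σ₀² = 0.1681 + 8·77.6161 = 621.0969.
Posterior precision = 1/σ₀² + n/σ² = 1/77.6161 + 8/0.1681 = (σ² + n·σ₀²)/(σ₀²σ²) = 621.0969/(77.6161·0.1681); posterior variance σₙ² = σ₀²σ²/(σ² + n·σ₀²) = 77.6161·0.1681/621.0969 = 0.021007.

0.021007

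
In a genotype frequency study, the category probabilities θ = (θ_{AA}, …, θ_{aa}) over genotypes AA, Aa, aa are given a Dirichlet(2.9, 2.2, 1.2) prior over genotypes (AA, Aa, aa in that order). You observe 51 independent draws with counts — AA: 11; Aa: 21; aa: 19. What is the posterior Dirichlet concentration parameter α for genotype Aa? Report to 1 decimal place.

The Dirichlet prior is conjugate to the Multinomial likelihood: each posterior αⱼ = prior αⱼ + observed count nⱼ.
Posterior concentration: (13.9, 23.2, 20.2), total = 57.3.
α_{Aa} = 2.2 + 21 = 23.2.

23.2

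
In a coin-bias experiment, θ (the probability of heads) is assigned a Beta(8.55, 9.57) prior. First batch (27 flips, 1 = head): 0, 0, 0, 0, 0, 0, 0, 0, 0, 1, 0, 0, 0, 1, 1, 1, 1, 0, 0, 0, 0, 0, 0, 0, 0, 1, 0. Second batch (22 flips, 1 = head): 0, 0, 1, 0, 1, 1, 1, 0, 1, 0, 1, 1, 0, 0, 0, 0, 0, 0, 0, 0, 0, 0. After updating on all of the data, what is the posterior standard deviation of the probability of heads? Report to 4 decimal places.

0.0566

The Beta prior is conjugate to a Binomial/Bernoulli likelihood; the update adds successes to α and failures to β.
After batch 1: Beta(8.55+6, 9.57+21) = Beta(14.55, 30.57).
After batch 2: Beta(14.55+7, 30.57+15) = Beta(21.55, 45.57).
Var = αβ/((α+β)²(α+β+1)) = 21.55·45.57/(67.12²·68.12) = 0.00319998; SD = √0.00319998 = 0.0566.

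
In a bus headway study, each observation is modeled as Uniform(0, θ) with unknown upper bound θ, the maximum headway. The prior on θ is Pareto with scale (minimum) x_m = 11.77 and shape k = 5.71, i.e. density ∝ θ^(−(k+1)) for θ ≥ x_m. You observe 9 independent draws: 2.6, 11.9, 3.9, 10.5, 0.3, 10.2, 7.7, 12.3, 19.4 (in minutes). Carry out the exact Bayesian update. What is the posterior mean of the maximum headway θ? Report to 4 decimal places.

20.8150

A Pareto(scale x_m, shape k) prior on the upper bound θ of Uniform(0, θ) is conjugate: posterior is Pareto(max(x_m, max xᵢ), k + n).
Sample maximum = 19.4; prior scale x_m = 11.77 → posterior scale = max = 19.40.
Posterior shape = 5.71 + 9 = 14.71.
E[θ|data] = k·x_m/(k−1) = 14.71·19.40/13.71 = 20.8150.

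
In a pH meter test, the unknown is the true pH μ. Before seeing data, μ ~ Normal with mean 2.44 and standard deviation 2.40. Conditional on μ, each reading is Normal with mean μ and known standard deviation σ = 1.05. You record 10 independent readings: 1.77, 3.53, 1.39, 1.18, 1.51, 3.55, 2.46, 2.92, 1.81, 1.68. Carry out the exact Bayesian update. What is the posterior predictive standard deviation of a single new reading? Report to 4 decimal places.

For Normal data with known variance σ², a Normal(μ₀, σ₀²) prior on μ is conjugate. Posterior precision = 1/σ₀² + n/σ²; posterior mean is the precision-weighted average of μ₀ and x̄.
σ₀² = 2.40² = 5.76, σ² = 1.05² = 1.1025; σ² + n·σ₀² = 1.1025 + 10·5.76 = 58.7025.
Posterior precision = 1/σ₀² + n/σ² = 1/5.76 + 10/1.1025 = (σ² + n·σ₀²)/(σ₀²σ²) = 58.7025/(5.76·1.1025); posterior variance σₙ² = σ₀²σ²/(σ² + n·σ₀²) = 5.76·1.1025/58.7025 = 0.108179.
Predictive variance for one new observation = σₙ² + σ² = 5.76·1.1025/58.7025 + 1.1025 = σ²·(σ₀² + 58.7025)/58.7025 = 1.1025·64.4625/58.7025 = 1.210679; SD = √(1.1025·64.4625/58.7025) = 1.1003.

1.1003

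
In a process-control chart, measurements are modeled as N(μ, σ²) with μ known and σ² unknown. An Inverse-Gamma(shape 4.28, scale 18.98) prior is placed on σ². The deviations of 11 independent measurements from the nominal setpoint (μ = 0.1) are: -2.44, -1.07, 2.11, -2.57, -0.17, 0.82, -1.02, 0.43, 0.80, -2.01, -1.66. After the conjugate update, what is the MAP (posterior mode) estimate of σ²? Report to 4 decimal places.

3.0370

With known mean μ and an Inverse-Gamma(α, β) prior on σ², the Normal likelihood is conjugate: posterior is Inv-Gamma(α + n/2, β + Σ(xᵢ−μ)²/2).
Σ(xᵢ−μ)² = (-2.44)² + (-1.07)² + (2.11)² + (-2.57)² + (-0.17)² + (0.82)² + (-1.02)² + (0.43)² + (0.80)² + (-2.01)² + (-1.66)² = 27.5178.
Posterior: Inv-Gamma(4.28 + 11/2, 18.98 + 27.5178/2) = Inv-Gamma(9.78, 32.73890).
Mode = β/(α+1) = 32.73890/10.78 = 3.0370.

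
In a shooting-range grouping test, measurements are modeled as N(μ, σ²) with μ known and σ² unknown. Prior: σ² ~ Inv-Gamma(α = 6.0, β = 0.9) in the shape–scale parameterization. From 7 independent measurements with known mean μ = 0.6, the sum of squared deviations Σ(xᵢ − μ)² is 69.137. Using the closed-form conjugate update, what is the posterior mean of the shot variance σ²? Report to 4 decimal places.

With known mean μ and an Inverse-Gamma(α, β) prior on σ², the Normal likelihood is conjugate: posterior is Inv-Gamma(α + n/2, β + Σ(xᵢ−μ)²/2).
Posterior: Inv-Gamma(6.0 + 7/2, 0.9 + 69.137/2) = Inv-Gamma(9.50, 35.4685).
E[σ²|data] = β/(α−1) = 35.4685/8.50 = 4.1728.

4.1728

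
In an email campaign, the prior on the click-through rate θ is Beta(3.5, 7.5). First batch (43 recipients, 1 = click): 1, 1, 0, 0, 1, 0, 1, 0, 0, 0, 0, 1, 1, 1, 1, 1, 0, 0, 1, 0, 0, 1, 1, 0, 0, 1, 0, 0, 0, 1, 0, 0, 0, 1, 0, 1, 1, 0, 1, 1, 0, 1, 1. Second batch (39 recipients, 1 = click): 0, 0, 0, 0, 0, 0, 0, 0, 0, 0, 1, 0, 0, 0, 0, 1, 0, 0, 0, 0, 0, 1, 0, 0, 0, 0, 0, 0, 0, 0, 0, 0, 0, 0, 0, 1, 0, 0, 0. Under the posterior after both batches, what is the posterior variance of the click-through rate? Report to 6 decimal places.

The Beta prior is conjugate to a Binomial/Bernoulli likelihood; the update adds successes to α and failures to β.
After batch 1: Beta(3.5+21, 7.5+22) = Beta(24.5, 29.5).
After batch 2: Beta(24.5+4, 29.5+35) = Beta(28.5, 64.5).
Var = αβ/((α+β)²(α+β+1)) = 28.5·64.5/(93.0²·94.0) = 0.002261.

0.002261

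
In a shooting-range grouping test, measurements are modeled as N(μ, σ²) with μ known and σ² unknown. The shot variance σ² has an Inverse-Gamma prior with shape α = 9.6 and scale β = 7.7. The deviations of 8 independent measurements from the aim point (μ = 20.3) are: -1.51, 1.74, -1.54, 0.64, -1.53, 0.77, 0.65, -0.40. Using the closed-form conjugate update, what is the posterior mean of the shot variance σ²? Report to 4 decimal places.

With known mean μ and an Inverse-Gamma(α, β) prior on σ², the Normal likelihood is conjugate: posterior is Inv-Gamma(α + n/2, β + Σ(xᵢ−μ)²/2).
Σ(xᵢ−μ)² = (-1.51)² + (1.74)² + (-1.54)² + (0.64)² + (-1.53)² + (0.77)² + (0.65)² + (-0.40)² = 11.6052.
Posterior: Inv-Gamma(9.6 + 8/2, 7.7 + 11.6052/2) = Inv-Gamma(13.60, 13.50260).
E[σ²|data] = β/(α−1) = 13.50260/12.60 = 1.0716.

1.0716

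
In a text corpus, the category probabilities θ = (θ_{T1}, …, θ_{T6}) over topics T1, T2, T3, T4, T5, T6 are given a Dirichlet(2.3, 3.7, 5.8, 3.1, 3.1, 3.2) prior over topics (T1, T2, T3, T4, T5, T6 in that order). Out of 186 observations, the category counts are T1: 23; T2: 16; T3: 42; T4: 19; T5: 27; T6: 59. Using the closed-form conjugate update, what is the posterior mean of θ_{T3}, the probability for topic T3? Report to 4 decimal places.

0.2307

The Dirichlet prior is conjugate to the Multinomial likelihood: each posterior αⱼ = prior αⱼ + observed count nⱼ.
Posterior concentration: (25.3, 19.7, 47.8, 22.1, 30.1, 62.2), total = 207.2.
E[θ_{T3}|data] = α_{T3}/Σα = 47.8/207.2 = 0.2307.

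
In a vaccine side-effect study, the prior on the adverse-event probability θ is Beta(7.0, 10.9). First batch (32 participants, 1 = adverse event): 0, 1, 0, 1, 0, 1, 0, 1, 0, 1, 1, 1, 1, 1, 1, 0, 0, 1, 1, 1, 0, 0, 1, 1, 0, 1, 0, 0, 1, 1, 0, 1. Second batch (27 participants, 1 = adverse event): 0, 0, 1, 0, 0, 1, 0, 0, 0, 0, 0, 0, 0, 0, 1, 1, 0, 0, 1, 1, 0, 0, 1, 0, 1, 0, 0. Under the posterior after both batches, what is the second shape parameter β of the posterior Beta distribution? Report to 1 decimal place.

The Beta prior is conjugate to a Binomial/Bernoulli likelihood; the update adds successes to α and failures to β.
After batch 1: Beta(7.0+19, 10.9+13) = Beta(26.0, 23.9).
After batch 2: Beta(26.0+8, 23.9+19) = Beta(34.0, 42.9).
Posterior β = 42.9.

42.9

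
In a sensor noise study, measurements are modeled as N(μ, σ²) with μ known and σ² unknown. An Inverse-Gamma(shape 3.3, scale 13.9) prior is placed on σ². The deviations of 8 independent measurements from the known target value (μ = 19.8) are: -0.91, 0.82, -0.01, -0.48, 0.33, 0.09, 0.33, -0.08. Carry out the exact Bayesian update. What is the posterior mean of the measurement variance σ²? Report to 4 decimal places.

2.3622

With known mean μ and an Inverse-Gamma(α, β) prior on σ², the Normal likelihood is conjugate: posterior is Inv-Gamma(α + n/2, β + Σ(xᵢ−μ)²/2).
Σ(xᵢ−μ)² = (-0.91)² + (0.82)² + (-0.01)² + (-0.48)² + (0.33)² + (0.09)² + (0.33)² + (-0.08)² = 1.9633.
Posterior: Inv-Gamma(3.3 + 8/2, 13.9 + 1.9633/2) = Inv-Gamma(7.30, 14.88165).
E[σ²|data] = β/(α−1) = 14.88165/6.30 = 2.3622.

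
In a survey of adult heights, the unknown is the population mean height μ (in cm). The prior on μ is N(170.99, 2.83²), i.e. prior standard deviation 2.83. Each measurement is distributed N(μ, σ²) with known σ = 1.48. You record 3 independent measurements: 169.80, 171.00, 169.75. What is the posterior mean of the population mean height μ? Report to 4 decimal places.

For Normal data with known variance σ², a Normal(μ₀, σ₀²) prior on μ is conjugate. Posterior precision = 1/σ₀² + n/σ²; posterior mean is the precision-weighted average of μ₀ and x̄.
Σxᵢ = 169.80 + 171.00 + 169.75 = 510.55, so n·x̄ = 510.55.
σ₀² = 2.83² = 8.0089, σ² = 1.48² = 2.1904; σ² + n·σ₀² = 2.1904 + 3·8.0089 = 26.2171.
Posterior mean = (μ₀/σ₀² + n·x̄/σ²)/(1/σ₀² + n/σ²) = (σ²·μ₀ + σ₀²·n·x̄)/(σ² + n·σ₀²) = (2.1904·170.99 + 8.0089·510.55)/26.2171 = 4463.480391/26.2171 = 170.2507.

170.2507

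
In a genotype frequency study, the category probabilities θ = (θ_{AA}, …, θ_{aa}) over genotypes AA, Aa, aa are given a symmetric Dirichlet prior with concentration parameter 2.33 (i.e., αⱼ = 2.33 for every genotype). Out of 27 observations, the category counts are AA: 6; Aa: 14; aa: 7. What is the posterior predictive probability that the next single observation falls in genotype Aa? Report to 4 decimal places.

The Dirichlet prior is conjugate to the Multinomial likelihood: each posterior αⱼ = prior αⱼ + observed count nⱼ.
Posterior concentration: (8.33, 16.33, 9.33), total = 33.99.
P(next = Aa | data) = α_{Aa}/Σα = 0.4804.

0.4804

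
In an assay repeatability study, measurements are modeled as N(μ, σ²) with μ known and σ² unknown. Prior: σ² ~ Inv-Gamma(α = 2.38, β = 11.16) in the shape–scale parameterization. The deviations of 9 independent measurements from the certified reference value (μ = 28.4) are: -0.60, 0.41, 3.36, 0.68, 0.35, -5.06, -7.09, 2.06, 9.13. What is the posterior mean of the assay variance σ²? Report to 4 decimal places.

16.8533

With known mean μ and an Inverse-Gamma(α, β) prior on σ², the Normal likelihood is conjugate: posterior is Inv-Gamma(α + n/2, β + Σ(xᵢ−μ)²/2).
Σ(xᵢ−μ)² = (-0.60)² + (0.41)² + (3.36)² + (0.68)² + (0.35)² + (-5.06)² + (-7.09)² + (2.06)² + (9.13)² = 175.8748.
Posterior: Inv-Gamma(2.38 + 9/2, 11.16 + 175.8748/2) = Inv-Gamma(6.88, 99.09740).
E[σ²|data] = β/(α−1) = 99.09740/5.88 = 16.8533.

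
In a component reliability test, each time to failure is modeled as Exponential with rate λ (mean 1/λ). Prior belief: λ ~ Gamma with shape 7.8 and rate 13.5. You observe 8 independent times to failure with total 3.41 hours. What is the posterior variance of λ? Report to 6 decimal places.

0.055255

With a Gamma(shape α, rate β) prior on the exponential rate λ, the posterior after n observations with total T = Σxᵢ is Gamma(α+n, β+T).
Posterior: Gamma(7.8+8, 13.5+3.41) = Gamma(15.8, 16.91).
Var = α/β² = 0.055255.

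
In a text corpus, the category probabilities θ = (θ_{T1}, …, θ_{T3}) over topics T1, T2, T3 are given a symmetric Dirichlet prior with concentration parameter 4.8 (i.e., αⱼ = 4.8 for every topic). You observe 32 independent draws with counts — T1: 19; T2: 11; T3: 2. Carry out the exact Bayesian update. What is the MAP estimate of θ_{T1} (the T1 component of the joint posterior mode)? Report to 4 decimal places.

The Dirichlet prior is conjugate to the Multinomial likelihood: each posterior αⱼ = prior αⱼ + observed count nⱼ.
Posterior concentration: (23.8, 15.8, 6.8), total = 46.4.
Joint mode component: (α_{T1}−1)/(Σα−K) = 22.8/43.4 = 0.5253.

0.5253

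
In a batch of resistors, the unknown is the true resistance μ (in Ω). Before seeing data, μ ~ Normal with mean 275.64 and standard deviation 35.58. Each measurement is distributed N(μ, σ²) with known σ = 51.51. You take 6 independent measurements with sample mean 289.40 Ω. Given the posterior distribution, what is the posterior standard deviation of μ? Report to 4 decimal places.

18.1033

For Normal data with known variance σ², a Normal(μ₀, σ₀²) prior on μ is conjugate. Posterior precision = 1/σ₀² + n/σ²; posterior mean is the precision-weighted average of μ₀ and x̄.
σ₀² = 35.58² = 1265.9364, σ² = 51.51² = 2653.2801; σ² + n·σ₀² = 2653.2801 + 6·1265.9364 = 10248.8985.
Posterior precision = 1/σ₀² + n/σ² = 1/1265.9364 + 6/2653.2801 = (σ² + n·σ₀²)/(σ₀²σ²) = 10248.8985/(1265.9364·2653.2801); posterior variance σₙ² = σ₀²σ²/(σ² + n·σ₀²) = 1265.9364·2653.2801/10248.8985 = 327.731205.
Posterior SD = √σₙ² = √(1265.9364·2653.2801/10248.8985) = 18.1033.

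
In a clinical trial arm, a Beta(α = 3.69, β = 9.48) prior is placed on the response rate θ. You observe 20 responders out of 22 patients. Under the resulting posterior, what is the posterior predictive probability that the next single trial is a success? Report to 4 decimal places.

The Beta prior is conjugate to a Binomial/Bernoulli likelihood; the update adds successes to α and failures to β.
Posterior: Beta(α+k, β+n−k) = Beta(3.69+20, 9.48+2) = Beta(23.69, 11.48).
For a single future Bernoulli trial, P(success | data) = α/(α+β) = 0.6736.

0.6736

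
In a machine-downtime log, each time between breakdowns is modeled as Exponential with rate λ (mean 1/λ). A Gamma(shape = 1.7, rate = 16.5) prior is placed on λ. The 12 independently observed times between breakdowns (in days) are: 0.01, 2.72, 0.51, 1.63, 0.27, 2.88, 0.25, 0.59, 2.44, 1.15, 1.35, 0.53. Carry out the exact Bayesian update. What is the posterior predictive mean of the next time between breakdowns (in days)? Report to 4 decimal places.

2.4276

With a Gamma(shape α, rate β) prior on the exponential rate λ, the posterior after n observations with total T = Σxᵢ is Gamma(α+n, β+T).
Sum of observations T = 14.33 days; n = 12.
Posterior: Gamma(1.7+12, 16.5+14.33) = Gamma(13.7, 30.83).
The predictive distribution for the next observation is Lomax; its mean is β/(α−1) = 30.83/12.7 = 2.4276.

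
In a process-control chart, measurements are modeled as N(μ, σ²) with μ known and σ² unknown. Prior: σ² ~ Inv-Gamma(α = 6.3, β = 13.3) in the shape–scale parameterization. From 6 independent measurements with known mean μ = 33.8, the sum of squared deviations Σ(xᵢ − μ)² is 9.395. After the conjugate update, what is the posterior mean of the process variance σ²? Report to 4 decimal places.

2.1684

With known mean μ and an Inverse-Gamma(α, β) prior on σ², the Normal likelihood is conjugate: posterior is Inv-Gamma(α + n/2, β + Σ(xᵢ−μ)²/2).
Posterior: Inv-Gamma(6.3 + 6/2, 13.3 + 9.395/2) = Inv-Gamma(9.30, 17.9975).
E[σ²|data] = β/(α−1) = 17.9975/8.30 = 2.1684.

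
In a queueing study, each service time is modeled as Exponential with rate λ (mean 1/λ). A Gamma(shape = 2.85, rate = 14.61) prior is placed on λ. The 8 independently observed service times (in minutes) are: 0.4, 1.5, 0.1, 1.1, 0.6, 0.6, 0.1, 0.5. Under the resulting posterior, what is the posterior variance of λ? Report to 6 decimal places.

0.028505

With a Gamma(shape α, rate β) prior on the exponential rate λ, the posterior after n observations with total T = Σxᵢ is Gamma(α+n, β+T).
Sum of observations T = 4.9 minutes; n = 8.
Posterior: Gamma(2.85+8, 14.61+4.9) = Gamma(10.85, 19.51).
Var = α/β² = 0.028505.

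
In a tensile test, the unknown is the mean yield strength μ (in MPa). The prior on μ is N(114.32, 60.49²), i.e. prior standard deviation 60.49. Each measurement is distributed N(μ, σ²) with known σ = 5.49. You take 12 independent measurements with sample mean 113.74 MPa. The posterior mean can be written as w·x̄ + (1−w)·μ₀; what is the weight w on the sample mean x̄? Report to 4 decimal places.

For Normal data with known variance σ², a Normal(μ₀, σ₀²) prior on μ is conjugate. Posterior precision = 1/σ₀² + n/σ²; posterior mean is the precision-weighted average of μ₀ and x̄.
σ₀² = 60.49² = 3659.0401, σ² = 5.49² = 30.1401. Prior precision 1/σ₀² = 1/3659.0401; data precision n/σ² = 12/30.1401.
w = (n/σ²)/(1/σ₀² + n/σ²) = n·σ₀²/(σ² + n·σ₀²) = 12·3659.0401/(30.1401 + 12·3659.0401) = 43908.4812/43938.6213 = 0.9993.

0.9993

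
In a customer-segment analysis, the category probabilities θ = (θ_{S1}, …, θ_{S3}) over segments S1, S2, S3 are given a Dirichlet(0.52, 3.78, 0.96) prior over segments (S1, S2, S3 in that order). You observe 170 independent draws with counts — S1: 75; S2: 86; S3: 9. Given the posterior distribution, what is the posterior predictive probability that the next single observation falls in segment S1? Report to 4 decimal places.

The Dirichlet prior is conjugate to the Multinomial likelihood: each posterior αⱼ = prior αⱼ + observed count nⱼ.
Posterior concentration: (75.52, 89.78, 9.96), total = 175.26.
P(next = S1 | data) = α_{S1}/Σα = 0.4309.

0.4309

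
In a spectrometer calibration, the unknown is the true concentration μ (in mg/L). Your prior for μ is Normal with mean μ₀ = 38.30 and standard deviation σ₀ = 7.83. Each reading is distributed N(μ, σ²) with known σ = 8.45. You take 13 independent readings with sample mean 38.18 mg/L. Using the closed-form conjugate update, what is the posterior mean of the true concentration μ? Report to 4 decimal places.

38.1899

For Normal data with known variance σ², a Normal(μ₀, σ₀²) prior on μ is conjugate. Posterior precision = 1/σ₀² + n/σ²; posterior mean is the precision-weighted average of μ₀ and x̄.
n·x̄ = 13·38.18 = 496.34.
σ₀² = 7.83² = 61.3089, σ² = 8.45² = 71.4025; σ² + n·σ₀² = 71.4025 + 13·61.3089 = 868.4182.
Posterior mean = (μ₀/σ₀² + n·x̄/σ²)/(1/σ₀² + n/σ²) = (σ²·μ₀ + σ₀²·n·x̄)/(σ² + n·σ₀²) = (71.4025·38.30 + 61.3089·496.34)/868.4182 = 33164.775176/868.4182 = 38.1899.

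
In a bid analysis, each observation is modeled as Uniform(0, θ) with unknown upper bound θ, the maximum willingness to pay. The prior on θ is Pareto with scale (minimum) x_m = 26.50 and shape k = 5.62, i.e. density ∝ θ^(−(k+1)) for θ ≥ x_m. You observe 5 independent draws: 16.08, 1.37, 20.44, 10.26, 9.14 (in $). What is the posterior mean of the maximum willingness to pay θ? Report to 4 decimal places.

29.2547

A Pareto(scale x_m, shape k) prior on the upper bound θ of Uniform(0, θ) is conjugate: posterior is Pareto(max(x_m, max xᵢ), k + n).
Sample maximum = 20.44; prior scale x_m = 26.50 → posterior scale = max = 26.50.
Posterior shape = 5.62 + 5 = 10.62.
E[θ|data] = k·x_m/(k−1) = 10.62·26.50/9.62 = 29.2547.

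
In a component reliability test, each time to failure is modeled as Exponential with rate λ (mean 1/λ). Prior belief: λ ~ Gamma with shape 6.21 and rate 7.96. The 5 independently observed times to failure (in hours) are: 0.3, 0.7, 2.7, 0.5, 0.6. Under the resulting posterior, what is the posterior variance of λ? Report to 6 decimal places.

With a Gamma(shape α, rate β) prior on the exponential rate λ, the posterior after n observations with total T = Σxᵢ is Gamma(α+n, β+T).
Sum of observations T = 4.8 hours; n = 5.
Posterior: Gamma(6.21+5, 7.96+4.8) = Gamma(11.21, 12.76).
Var = α/β² = 0.068850.

0.068850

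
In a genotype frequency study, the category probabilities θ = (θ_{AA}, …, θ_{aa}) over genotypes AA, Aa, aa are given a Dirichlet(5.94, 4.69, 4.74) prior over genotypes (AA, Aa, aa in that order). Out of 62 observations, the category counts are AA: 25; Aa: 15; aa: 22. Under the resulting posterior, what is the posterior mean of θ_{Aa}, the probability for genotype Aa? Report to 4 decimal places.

0.2545

The Dirichlet prior is conjugate to the Multinomial likelihood: each posterior αⱼ = prior αⱼ + observed count nⱼ.
Posterior concentration: (30.94, 19.69, 26.74), total = 77.37.
E[θ_{Aa}|data] = α_{Aa}/Σα = 19.69/77.37 = 0.2545.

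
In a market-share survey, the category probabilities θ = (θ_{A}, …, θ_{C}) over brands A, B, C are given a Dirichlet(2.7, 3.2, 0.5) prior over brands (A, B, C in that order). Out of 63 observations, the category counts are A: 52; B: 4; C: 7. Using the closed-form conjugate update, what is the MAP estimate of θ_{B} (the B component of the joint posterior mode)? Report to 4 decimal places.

The Dirichlet prior is conjugate to the Multinomial likelihood: each posterior αⱼ = prior αⱼ + observed count nⱼ.
Posterior concentration: (54.7, 7.2, 7.5), total = 69.4.
Joint mode component: (α_{B}−1)/(Σα−K) = 6.2/66.4 = 0.0934.

0.0934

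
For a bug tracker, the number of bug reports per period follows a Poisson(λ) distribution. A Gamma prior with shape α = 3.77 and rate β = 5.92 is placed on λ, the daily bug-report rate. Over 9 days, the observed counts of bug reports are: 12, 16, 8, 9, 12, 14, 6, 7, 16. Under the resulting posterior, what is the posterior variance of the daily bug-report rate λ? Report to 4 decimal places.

0.4662

With a Gamma(shape α, rate β) prior, the Poisson likelihood is conjugate: the posterior is Gamma(α + ΣXᵢ, β + n).
Sum of counts S = 100 over n = 9 days.
Posterior: Gamma(α+S, β+n) = Gamma(3.77+100, 5.92+9) = Gamma(103.77, 14.92).
Var = α/β² = 103.77/14.92² = 0.4662.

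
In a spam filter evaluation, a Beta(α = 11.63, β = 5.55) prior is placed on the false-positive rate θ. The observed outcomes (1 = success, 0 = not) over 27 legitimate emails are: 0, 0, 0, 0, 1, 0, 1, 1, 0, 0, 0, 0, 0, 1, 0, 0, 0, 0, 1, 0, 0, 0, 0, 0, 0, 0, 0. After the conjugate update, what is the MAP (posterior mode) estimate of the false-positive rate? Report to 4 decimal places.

0.3706

The Beta prior is conjugate to a Binomial/Bernoulli likelihood; the update adds successes to α and failures to β.
Posterior: Beta(α+k, β+n−k) = Beta(11.63+5, 5.55+22) = Beta(16.63, 27.55).
Mode of Beta(a,b) for a,b>1 is (a−1)/(a+b−2) = 15.63/42.18 = 0.3706.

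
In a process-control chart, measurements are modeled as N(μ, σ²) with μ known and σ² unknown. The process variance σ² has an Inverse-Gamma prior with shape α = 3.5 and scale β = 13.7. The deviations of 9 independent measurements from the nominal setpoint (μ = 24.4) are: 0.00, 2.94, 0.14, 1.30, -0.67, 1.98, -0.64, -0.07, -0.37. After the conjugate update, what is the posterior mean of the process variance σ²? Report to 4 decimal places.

With known mean μ and an Inverse-Gamma(α, β) prior on σ², the Normal likelihood is conjugate: posterior is Inv-Gamma(α + n/2, β + Σ(xᵢ−μ)²/2).
Σ(xᵢ−μ)² = (0.00)² + (2.94)² + (0.14)² + (1.30)² + (-0.67)² + (1.98)² + (-0.64)² + (-0.07)² + (-0.37)² = 15.2739.
Posterior: Inv-Gamma(3.5 + 9/2, 13.7 + 15.2739/2) = Inv-Gamma(8.00, 21.33695).
E[σ²|data] = β/(α−1) = 21.33695/7.00 = 3.0481.

3.0481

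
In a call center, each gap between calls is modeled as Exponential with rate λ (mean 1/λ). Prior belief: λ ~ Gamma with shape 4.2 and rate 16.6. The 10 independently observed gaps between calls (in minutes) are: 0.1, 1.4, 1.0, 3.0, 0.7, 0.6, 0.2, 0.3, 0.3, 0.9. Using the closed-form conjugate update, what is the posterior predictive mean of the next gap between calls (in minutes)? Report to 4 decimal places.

With a Gamma(shape α, rate β) prior on the exponential rate λ, the posterior after n observations with total T = Σxᵢ is Gamma(α+n, β+T).
Sum of observations T = 8.5 minutes; n = 10.
Posterior: Gamma(4.2+10, 16.6+8.5) = Gamma(14.2, 25.1).
The predictive distribution for the next observation is Lomax; its mean is β/(α−1) = 25.1/13.2 = 1.9015.

1.9015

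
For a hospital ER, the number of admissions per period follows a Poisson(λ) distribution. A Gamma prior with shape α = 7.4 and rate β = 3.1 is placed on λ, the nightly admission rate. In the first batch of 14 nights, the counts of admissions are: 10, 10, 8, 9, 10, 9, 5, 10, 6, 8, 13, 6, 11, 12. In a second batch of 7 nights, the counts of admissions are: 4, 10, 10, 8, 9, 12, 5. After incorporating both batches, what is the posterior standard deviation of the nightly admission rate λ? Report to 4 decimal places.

0.5756

With a Gamma(shape α, rate β) prior, the Poisson likelihood is conjugate: the posterior is Gamma(α + ΣXᵢ, β + n).
Batch 1: sum of counts S = 127 over n = 14 nights.
After batch 1: Gamma(α+S, β+n) = Gamma(7.4+127, 3.1+14) = Gamma(134.4, 17.1).
Batch 2: sum of counts S = 58 over n = 7 nights.
After batch 2: Gamma(α+S, β+n) = Gamma(134.4+58, 17.1+7) = Gamma(192.4, 24.1).
SD = √α/β = √192.4/24.1 = 0.5756.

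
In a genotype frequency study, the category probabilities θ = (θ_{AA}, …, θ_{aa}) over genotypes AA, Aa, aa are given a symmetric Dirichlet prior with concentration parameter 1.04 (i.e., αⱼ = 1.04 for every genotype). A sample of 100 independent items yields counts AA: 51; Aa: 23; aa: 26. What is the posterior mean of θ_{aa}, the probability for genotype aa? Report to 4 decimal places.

0.2622

The Dirichlet prior is conjugate to the Multinomial likelihood: each posterior αⱼ = prior αⱼ + observed count nⱼ.
Posterior concentration: (52.04, 24.04, 27.04), total = 103.12.
E[θ_{aa}|data] = α_{aa}/Σα = 27.04/103.12 = 0.2622.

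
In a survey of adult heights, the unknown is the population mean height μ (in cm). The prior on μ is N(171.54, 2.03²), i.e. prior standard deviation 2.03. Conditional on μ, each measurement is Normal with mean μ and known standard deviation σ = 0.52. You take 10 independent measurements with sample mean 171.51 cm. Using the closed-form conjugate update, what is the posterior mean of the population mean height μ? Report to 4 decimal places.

171.5102

For Normal data with known variance σ², a Normal(μ₀, σ₀²) prior on μ is conjugate. Posterior precision = 1/σ₀² + n/σ²; posterior mean is the precision-weighted average of μ₀ and x̄.
n·x̄ = 10·171.51 = 1715.1.
σ₀² = 2.03² = 4.1209, σ² = 0.52² = 0.2704; σ² + n·σ₀² = 0.2704 + 10·4.1209 = 41.4794.
Posterior mean = (μ₀/σ₀² + n·x̄/σ²)/(1/σ₀² + n/σ²) = (σ²·μ₀ + σ₀²·n·x̄)/(σ² + n·σ₀²) = (0.2704·171.54 + 4.1209·1715.1)/41.4794 = 7114.140006/41.4794 = 171.5102.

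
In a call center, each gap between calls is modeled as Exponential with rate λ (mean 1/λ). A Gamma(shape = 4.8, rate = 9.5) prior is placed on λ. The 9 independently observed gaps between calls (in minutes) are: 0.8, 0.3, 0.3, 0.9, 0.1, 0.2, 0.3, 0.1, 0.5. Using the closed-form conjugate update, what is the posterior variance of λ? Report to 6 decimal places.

With a Gamma(shape α, rate β) prior on the exponential rate λ, the posterior after n observations with total T = Σxᵢ is Gamma(α+n, β+T).
Sum of observations T = 3.5 minutes; n = 9.
Posterior: Gamma(4.8+9, 9.5+3.5) = Gamma(13.8, 13.0).
Var = α/β² = 0.081657.

0.081657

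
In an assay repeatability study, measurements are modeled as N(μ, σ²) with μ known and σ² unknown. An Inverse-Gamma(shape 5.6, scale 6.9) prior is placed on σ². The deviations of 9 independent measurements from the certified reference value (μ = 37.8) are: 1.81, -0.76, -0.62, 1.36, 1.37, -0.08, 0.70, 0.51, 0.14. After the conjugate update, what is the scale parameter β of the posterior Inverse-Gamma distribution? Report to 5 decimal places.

With known mean μ and an Inverse-Gamma(α, β) prior on σ², the Normal likelihood is conjugate: posterior is Inv-Gamma(α + n/2, β + Σ(xᵢ−μ)²/2).
Σ(xᵢ−μ)² = (1.81)² + (-0.76)² + (-0.62)² + (1.36)² + (1.37)² + (-0.08)² + (0.70)² + (0.51)² + (0.14)² = 8.7407.
Posterior: Inv-Gamma(5.6 + 9/2, 6.9 + 8.7407/2) = Inv-Gamma(10.10, 11.27035).
Posterior β = 11.27035.

11.27035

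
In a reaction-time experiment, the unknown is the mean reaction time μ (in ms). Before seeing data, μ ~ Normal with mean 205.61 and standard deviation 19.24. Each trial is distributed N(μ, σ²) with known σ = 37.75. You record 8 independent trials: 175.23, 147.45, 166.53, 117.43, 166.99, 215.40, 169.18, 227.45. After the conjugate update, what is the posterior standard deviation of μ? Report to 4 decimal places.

For Normal data with known variance σ², a Normal(μ₀, σ₀²) prior on μ is conjugate. Posterior precision = 1/σ₀² + n/σ²; posterior mean is the precision-weighted average of μ₀ and x̄.
σ₀² = 19.24² = 370.1776, σ² = 37.75² = 1425.0625; σ² + n·σ₀² = 1425.0625 + 8·370.1776 = 4386.4833.
Posterior precision = 1/σ₀² + n/σ² = 1/370.1776 + 8/1425.0625 = (σ² + n·σ₀²)/(σ₀²σ²) = 4386.4833/(370.1776·1425.0625); posterior variance σₙ² = σ₀²σ²/(σ² + n·σ₀²) = 370.1776·1425.0625/4386.4833 = 120.261763.
Posterior SD = √σₙ² = √(370.1776·1425.0625/4386.4833) = 10.9664.

10.9664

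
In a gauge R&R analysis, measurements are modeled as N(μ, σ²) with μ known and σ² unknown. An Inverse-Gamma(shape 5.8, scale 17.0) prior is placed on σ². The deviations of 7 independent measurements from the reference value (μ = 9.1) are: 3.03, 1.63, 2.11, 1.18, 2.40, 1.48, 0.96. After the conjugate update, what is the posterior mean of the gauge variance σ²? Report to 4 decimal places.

With known mean μ and an Inverse-Gamma(α, β) prior on σ², the Normal likelihood is conjugate: posterior is Inv-Gamma(α + n/2, β + Σ(xᵢ−μ)²/2).
Σ(xᵢ−μ)² = (3.03)² + (1.63)² + (2.11)² + (1.18)² + (2.40)² + (1.48)² + (0.96)² = 26.5543.
Posterior: Inv-Gamma(5.8 + 7/2, 17.0 + 26.5543/2) = Inv-Gamma(9.30, 30.27715).
E[σ²|data] = β/(α−1) = 30.27715/8.30 = 3.6478.

3.6478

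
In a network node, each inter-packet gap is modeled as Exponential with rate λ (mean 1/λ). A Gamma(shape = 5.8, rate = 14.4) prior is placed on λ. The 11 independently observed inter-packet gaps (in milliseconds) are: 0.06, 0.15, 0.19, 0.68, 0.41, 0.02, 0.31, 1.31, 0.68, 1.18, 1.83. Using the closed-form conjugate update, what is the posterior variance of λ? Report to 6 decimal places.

With a Gamma(shape α, rate β) prior on the exponential rate λ, the posterior after n observations with total T = Σxᵢ is Gamma(α+n, β+T).
Sum of observations T = 6.82 milliseconds; n = 11.
Posterior: Gamma(5.8+11, 14.4+6.82) = Gamma(16.8, 21.22).
Var = α/β² = 0.037309.

0.037309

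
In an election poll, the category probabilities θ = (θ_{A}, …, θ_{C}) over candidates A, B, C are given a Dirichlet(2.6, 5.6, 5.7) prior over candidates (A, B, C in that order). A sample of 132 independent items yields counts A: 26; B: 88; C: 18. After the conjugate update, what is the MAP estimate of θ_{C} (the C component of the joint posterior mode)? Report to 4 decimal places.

The Dirichlet prior is conjugate to the Multinomial likelihood: each posterior αⱼ = prior αⱼ + observed count nⱼ.
Posterior concentration: (28.6, 93.6, 23.7), total = 145.9.
Joint mode component: (α_{C}−1)/(Σα−K) = 22.7/142.9 = 0.1589.

0.1589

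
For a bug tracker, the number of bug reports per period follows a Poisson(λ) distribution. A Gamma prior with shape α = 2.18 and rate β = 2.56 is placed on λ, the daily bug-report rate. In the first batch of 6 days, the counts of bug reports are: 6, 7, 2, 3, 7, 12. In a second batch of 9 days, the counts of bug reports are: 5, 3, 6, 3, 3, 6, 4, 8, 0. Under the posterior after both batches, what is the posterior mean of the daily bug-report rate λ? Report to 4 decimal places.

4.3952

With a Gamma(shape α, rate β) prior, the Poisson likelihood is conjugate: the posterior is Gamma(α + ΣXᵢ, β + n).
Batch 1: sum of counts S = 37 over n = 6 days.
After batch 1: Gamma(α+S, β+n) = Gamma(2.18+37, 2.56+6) = Gamma(39.18, 8.56).
Batch 2: sum of counts S = 38 over n = 9 days.
After batch 2: Gamma(α+S, β+n) = Gamma(39.18+38, 8.56+9) = Gamma(77.18, 17.56).
Posterior mean = α/β = 77.18/17.56 = 4.3952.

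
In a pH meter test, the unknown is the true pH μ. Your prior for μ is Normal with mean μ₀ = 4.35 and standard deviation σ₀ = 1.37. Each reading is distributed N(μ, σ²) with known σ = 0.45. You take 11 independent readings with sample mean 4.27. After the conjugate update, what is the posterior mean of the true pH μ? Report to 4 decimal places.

For Normal data with known variance σ², a Normal(μ₀, σ₀²) prior on μ is conjugate. Posterior precision = 1/σ₀² + n/σ²; posterior mean is the precision-weighted average of μ₀ and x̄.
n·x̄ = 11·4.27 = 46.97.
σ₀² = 1.37² = 1.8769, σ² = 0.45² = 0.2025; σ² + n·σ₀² = 0.2025 + 11·1.8769 = 20.8484.
Posterior mean = (μ₀/σ₀² + n·x̄/σ²)/(1/σ₀² + n/σ²) = (σ²·μ₀ + σ₀²·n·x̄)/(σ² + n·σ₀²) = (0.2025·4.35 + 1.8769·46.97)/20.8484 = 89.038868/20.8484 = 4.2708.

4.2708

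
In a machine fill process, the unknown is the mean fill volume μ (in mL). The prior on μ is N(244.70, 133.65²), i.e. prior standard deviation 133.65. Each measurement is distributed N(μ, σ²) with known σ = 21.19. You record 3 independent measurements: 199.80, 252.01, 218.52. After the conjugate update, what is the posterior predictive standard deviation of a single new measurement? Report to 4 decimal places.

For Normal data with known variance σ², a Normal(μ₀, σ₀²) prior on μ is conjugate. Posterior precision = 1/σ₀² + n/σ²; posterior mean is the precision-weighted average of μ₀ and x̄.
σ₀² = 133.65² = 17862.3225, σ² = 21.19² = 449.0161; σ² + n·σ₀² = 449.0161 + 3·17862.3225 = 54035.9836.
Posterior precision = 1/σ₀² + n/σ² = 1/17862.3225 + 3/449.0161 = (σ² + n·σ₀²)/(σ₀²σ²) = 54035.9836/(17862.3225·449.0161); posterior variance σₙ² = σ₀²σ²/(σ² + n·σ₀²) = 17862.3225·449.0161/54035.9836 = 148.428322.
Predictive variance for one new observation = σₙ² + σ² = 17862.3225·449.0161/54035.9836 + 449.0161 = σ²·(σ₀² + 54035.9836)/54035.9836 = 449.0161·71898.3061/54035.9836 = 597.444422; SD = √(449.0161·71898.3061/54035.9836) = 24.4427.

24.4427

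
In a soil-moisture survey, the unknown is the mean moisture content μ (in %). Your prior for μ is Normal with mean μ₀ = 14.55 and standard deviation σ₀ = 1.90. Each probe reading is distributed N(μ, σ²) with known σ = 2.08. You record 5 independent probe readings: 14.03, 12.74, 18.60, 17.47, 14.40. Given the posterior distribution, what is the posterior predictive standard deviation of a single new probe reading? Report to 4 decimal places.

For Normal data with known variance σ², a Normal(μ₀, σ₀²) prior on μ is conjugate. Posterior precision = 1/σ₀² + n/σ²; posterior mean is the precision-weighted average of μ₀ and x̄.
σ₀² = 1.90² = 3.61, σ² = 2.08² = 4.3264; σ² + n·σ₀² = 4.3264 + 5·3.61 = 22.3764.
Posterior precision = 1/σ₀² + n/σ² = 1/3.61 + 5/4.3264 = (σ² + n·σ₀²)/(σ₀²σ²) = 22.3764/(3.61·4.3264); posterior variance σₙ² = σ₀²σ²/(σ² + n·σ₀²) = 3.61·4.3264/22.3764 = 0.697981.
Predictive variance for one new observation = σₙ² + σ² = 3.61·4.3264/22.3764 + 4.3264 = σ²·(σ₀² + 22.3764)/22.3764 = 4.3264·25.9864/22.3764 = 5.024381; SD = √(4.3264·25.9864/22.3764) = 2.2415.

2.2415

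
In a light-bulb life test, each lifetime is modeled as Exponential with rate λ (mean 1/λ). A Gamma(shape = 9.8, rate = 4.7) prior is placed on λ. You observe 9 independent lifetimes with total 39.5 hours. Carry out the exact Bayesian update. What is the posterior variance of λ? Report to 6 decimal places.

With a Gamma(shape α, rate β) prior on the exponential rate λ, the posterior after n observations with total T = Σxᵢ is Gamma(α+n, β+T).
Posterior: Gamma(9.8+9, 4.7+39.5) = Gamma(18.8, 44.2).
Var = α/β² = 0.009623.

0.009623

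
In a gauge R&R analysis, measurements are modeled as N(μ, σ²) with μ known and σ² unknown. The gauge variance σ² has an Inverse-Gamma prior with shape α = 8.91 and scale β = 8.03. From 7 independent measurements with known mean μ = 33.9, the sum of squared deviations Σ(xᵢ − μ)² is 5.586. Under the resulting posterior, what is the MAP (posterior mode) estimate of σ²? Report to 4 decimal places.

With known mean μ and an Inverse-Gamma(α, β) prior on σ², the Normal likelihood is conjugate: posterior is Inv-Gamma(α + n/2, β + Σ(xᵢ−μ)²/2).
Posterior: Inv-Gamma(8.91 + 7/2, 8.03 + 5.586/2) = Inv-Gamma(12.41, 10.8230).
Mode = β/(α+1) = 10.8230/13.41 = 0.8071.

0.8071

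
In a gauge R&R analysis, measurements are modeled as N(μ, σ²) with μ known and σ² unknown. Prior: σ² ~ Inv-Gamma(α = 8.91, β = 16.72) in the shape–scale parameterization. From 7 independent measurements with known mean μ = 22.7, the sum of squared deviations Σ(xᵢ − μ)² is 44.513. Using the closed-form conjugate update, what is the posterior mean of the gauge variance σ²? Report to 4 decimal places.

3.4160

With known mean μ and an Inverse-Gamma(α, β) prior on σ², the Normal likelihood is conjugate: posterior is Inv-Gamma(α + n/2, β + Σ(xᵢ−μ)²/2).
Posterior: Inv-Gamma(8.91 + 7/2, 16.72 + 44.513/2) = Inv-Gamma(12.41, 38.9765).
E[σ²|data] = β/(α−1) = 38.9765/11.41 = 3.4160.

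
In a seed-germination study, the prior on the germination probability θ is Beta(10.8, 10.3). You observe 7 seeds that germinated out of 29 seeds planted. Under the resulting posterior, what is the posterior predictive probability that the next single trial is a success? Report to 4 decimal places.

The Beta prior is conjugate to a Binomial/Bernoulli likelihood; the update adds successes to α and failures to β.
Posterior: Beta(α+k, β+n−k) = Beta(10.8+7, 10.3+22) = Beta(17.8, 32.3).
For a single future Bernoulli trial, P(success | data) = α/(α+β) = 0.3553.

0.3553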